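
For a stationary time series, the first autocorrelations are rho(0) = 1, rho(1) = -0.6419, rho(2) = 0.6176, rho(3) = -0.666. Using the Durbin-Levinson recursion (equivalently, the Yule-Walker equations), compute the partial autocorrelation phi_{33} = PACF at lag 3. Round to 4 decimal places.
\phi_{33} = -0.3560

The PACF at lag k is phi_{kk}, the last component of the solution
to the Yule-Walker system G_k phi = r_k where
  (G_k)_{ij} = rho(|i - j|), (r_k)_i = rho(i), i,j = 1..k.
Equivalently, Durbin-Levinson gives phi_{kk} iteratively:
  phi_{11} = rho(1)
  phi_{kk} = [rho(k) - sum_{j=1..k-1} phi_{k-1,j} rho(k-j)]
            / [1 - sum_{j=1..k-1} phi_{k-1,j} rho(j)],
  phi_{k,j} = phi_{k-1,j} - phi_{kk} phi_{k-1,k-j},  j = 1..k-1.
Step k = 1:
  phi_11 = rho(1) = -0.6419.
Step k = 2:
  phi_22 = [rho(2) - phi_11 rho(1)] / [1 - phi_11 rho(1)] = [0.6176 - (-0.6419)(-0.6419)] / [1 - (-0.6419)(-0.6419)]
         = 0.20556439 / 0.58796439 = 0.34962.
  Update: phi_21 = phi_11 - phi_22 phi_11 = -0.6419 - (0.34962)(-0.6419) = -0.417479.
Step k = 3:
  phi_33 = [rho(3) - phi_21 rho(2) - phi_22 rho(1)] / [1 - phi_21 rho(1) - phi_22 rho(2)]
    numerator   = -0.666 - (-0.417479)(0.6176) - (0.34962)(-0.6419) = -0.18374382
    denominator = 1 - (-0.417479)(-0.6419) - (0.34962)(0.6176) = 0.51609487
  phi_33 = -0.18374382 / 0.51609487 = -0.356.
Therefore phi_{33} = -0.3560.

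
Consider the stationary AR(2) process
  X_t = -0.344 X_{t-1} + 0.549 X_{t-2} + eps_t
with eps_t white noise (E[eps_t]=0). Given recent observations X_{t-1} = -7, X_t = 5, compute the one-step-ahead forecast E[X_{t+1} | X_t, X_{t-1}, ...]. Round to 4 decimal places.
E[X_{t+1} \mid \mathcal F_t] = -5.5630

For an AR(p) model X_t = c + sum_i phi_i X_{t-i} + eps_t, the
one-step-ahead conditional mean is
  E[X_{t+1} | X_t, ...] = c + sum_i phi_i X_{t+1-i}.
Substitute known values:
  E[X_{t+1} | ...] = (-0.344) * (5) + (0.549) * (-7)
                   = -5.5630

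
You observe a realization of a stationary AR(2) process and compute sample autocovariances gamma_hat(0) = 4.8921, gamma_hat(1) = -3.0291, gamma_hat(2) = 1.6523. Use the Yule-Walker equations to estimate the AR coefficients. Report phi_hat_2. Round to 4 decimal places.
\hat\phi_{2} = -0.0740

The Yule-Walker equations for an AR(p) process read, in matrix form,
  Gamma_p phi = r_p,   with   (Gamma_p)_{ij} = gamma(|i - j|),
                       (r_p)_i = gamma(i),   i,j = 1..p.
Substitute the sample gammas (Toeplitz matrix and right-hand side of size 2):
  Gamma_p = [[4.8921, -3.0291], [-3.0291, 4.8921]]
  r_p     = [-3.0291, 1.6523]
Written out:
  4.8921 phi_1 - 3.0291 phi_2 = -3.0291
  -3.0291 phi_1 + 4.8921 phi_2 = 1.6523
Solve by Cramer's rule:
  det = gamma(0)^2 - gamma(1)^2 = (4.8921)^2 - (-3.0291)^2 = 23.93264241 - 9.17544681 = 14.7571956
  phi_hat_1 = [gamma(1) gamma(0) - gamma(1) gamma(2)] / det = [(-3.0291)(4.8921) - (-3.0291)(1.6523)] / 14.7571956 = -9.81367818 / 14.7571956 = -0.665
  phi_hat_2 = [gamma(0) gamma(2) - gamma(1)^2] / det = [(4.8921)(1.6523) - (-3.0291)^2] / 14.7571956 = -1.09222998 / 14.7571956 = -0.074
So phi_hat = [-0.6650, -0.0740].
Therefore phi_hat_2 = -0.0740.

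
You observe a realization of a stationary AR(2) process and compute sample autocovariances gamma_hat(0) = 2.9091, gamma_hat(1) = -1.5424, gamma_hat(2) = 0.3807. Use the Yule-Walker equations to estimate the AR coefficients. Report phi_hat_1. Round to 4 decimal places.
\hat\phi_{1} = -0.6410

The Yule-Walker equations for an AR(p) process read, in matrix form,
  Gamma_p phi = r_p,   with   (Gamma_p)_{ij} = gamma(|i - j|),
                       (r_p)_i = gamma(i),   i,j = 1..p.
Substitute the sample gammas (Toeplitz matrix and right-hand side of size 2):
  Gamma_p = [[2.9091, -1.5424], [-1.5424, 2.9091]]
  r_p     = [-1.5424, 0.3807]
Written out:
  2.9091 phi_1 - 1.5424 phi_2 = -1.5424
  -1.5424 phi_1 + 2.9091 phi_2 = 0.3807
Solve by Cramer's rule:
  det = gamma(0)^2 - gamma(1)^2 = (2.9091)^2 - (-1.5424)^2 = 8.46286281 - 2.37899776 = 6.08386505
  phi_hat_1 = [gamma(1) gamma(0) - gamma(1) gamma(2)] / det = [(-1.5424)(2.9091) - (-1.5424)(0.3807)] / 6.08386505 = -3.89980416 / 6.08386505 = -0.641
  phi_hat_2 = [gamma(0) gamma(2) - gamma(1)^2] / det = [(2.9091)(0.3807) - (-1.5424)^2] / 6.08386505 = -1.27150339 / 6.08386505 = -0.209
So phi_hat = [-0.6410, -0.2090].
Therefore phi_hat_1 = -0.6410.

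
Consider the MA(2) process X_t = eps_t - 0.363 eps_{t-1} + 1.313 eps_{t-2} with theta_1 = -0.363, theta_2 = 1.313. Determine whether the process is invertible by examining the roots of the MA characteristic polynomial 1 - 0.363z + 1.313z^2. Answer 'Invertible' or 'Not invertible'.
\text{Not invertible}

The MA(q) characteristic polynomial is P(z) = 1 - 0.363z + 1.313z^2.
Invertibility requires all roots to lie outside the unit circle, i.e. |z| > 1 for every root.
Set 1 + (-0.363) z + (1.313) z^2 = 0, i.e. a z^2 + b z + c = 0 with a = 1.313, b = -0.363, c = 1.
Discriminant D = b^2 - 4ac = (-0.363)^2 - 4*(1.313)*1 = 0.131769 - (5.252) = -5.120231.
D < 0, so the roots are the complex-conjugate pair z = (-b +/- i sqrt(-D)) / (2a) = 0.1382 +/- 0.8617i.
For a conjugate pair |z|^2 = z * conj(z) = (product of roots) = c/a = 1/(1.313) = 0.761615, so |z| = sqrt(0.761615) = 0.8727 for both roots.
Moduli of all roots: 0.8727, 0.8727.
All moduli strictly greater than 1? No.
Verdict: Not invertible.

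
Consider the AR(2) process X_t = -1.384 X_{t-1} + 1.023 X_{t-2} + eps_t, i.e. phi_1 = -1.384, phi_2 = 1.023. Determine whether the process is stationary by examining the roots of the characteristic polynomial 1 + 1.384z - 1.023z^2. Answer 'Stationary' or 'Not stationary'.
\text{Not stationary}

The AR(p) characteristic polynomial is P(z) = 1 + 1.384z - 1.023z^2.
Stationarity requires all roots to lie outside the unit circle, i.e. |z| > 1 for every root.
Set 1 + (1.384) z + (-1.023) z^2 = 0, i.e. a z^2 + b z + c = 0 with a = -1.023, b = 1.384, c = 1.
Discriminant D = b^2 - 4ac = (1.384)^2 - 4*(-1.023)*1 = 1.915456 - (-4.092) = 6.007456.
D >= 0, so the roots are real: z = (-b +/- sqrt(D)) / (2a) = (-1.384 +/- 2.451011) / (-2.046).
  z_1 = (-1.384 + 2.451011) / (-2.046) = -0.5215,   |z_1| = 0.5215.
  z_2 = (-1.384 - 2.451011) / (-2.046) = 1.8744,   |z_2| = 1.8744.
Moduli of all roots: 0.5215, 1.8744.
All moduli strictly greater than 1? No.
Verdict: Not stationary.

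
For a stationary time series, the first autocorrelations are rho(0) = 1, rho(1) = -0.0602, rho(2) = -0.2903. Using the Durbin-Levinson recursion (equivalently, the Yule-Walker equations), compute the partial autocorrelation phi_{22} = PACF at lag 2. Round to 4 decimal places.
\phi_{22} = -0.2950

The PACF at lag k is phi_{kk}, the last component of the solution
to the Yule-Walker system G_k phi = r_k where
  (G_k)_{ij} = rho(|i - j|), (r_k)_i = rho(i), i,j = 1..k.
Equivalently, Durbin-Levinson gives phi_{kk} iteratively:
  phi_{11} = rho(1)
  phi_{kk} = [rho(k) - sum_{j=1..k-1} phi_{k-1,j} rho(k-j)]
            / [1 - sum_{j=1..k-1} phi_{k-1,j} rho(j)],
  phi_{k,j} = phi_{k-1,j} - phi_{kk} phi_{k-1,k-j},  j = 1..k-1.
Step k = 1:
  phi_11 = rho(1) = -0.0602.
Step k = 2:
  phi_22 = [rho(2) - phi_11 rho(1)] / [1 - phi_11 rho(1)] = [-0.2903 - (-0.0602)(-0.0602)] / [1 - (-0.0602)(-0.0602)]
         = -0.29392404 / 0.99637596 = -0.295.
Therefore phi_{22} = -0.2950.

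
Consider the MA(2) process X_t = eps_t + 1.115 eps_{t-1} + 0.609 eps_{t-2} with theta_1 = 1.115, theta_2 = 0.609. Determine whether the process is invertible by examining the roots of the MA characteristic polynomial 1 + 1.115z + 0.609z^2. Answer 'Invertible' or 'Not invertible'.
\text{Invertible}

The MA(q) characteristic polynomial is P(z) = 1 + 1.115z + 0.609z^2.
Invertibility requires all roots to lie outside the unit circle, i.e. |z| > 1 for every root.
Set 1 + (1.115) z + (0.609) z^2 = 0, i.e. a z^2 + b z + c = 0 with a = 0.609, b = 1.115, c = 1.
Discriminant D = b^2 - 4ac = (1.115)^2 - 4*(0.609)*1 = 1.243225 - (2.436) = -1.192775.
D < 0, so the roots are the complex-conjugate pair z = (-b +/- i sqrt(-D)) / (2a) = -0.9154 +/- 0.8967i.
For a conjugate pair |z|^2 = z * conj(z) = (product of roots) = c/a = 1/(0.609) = 1.642036, so |z| = sqrt(1.642036) = 1.2814 for both roots.
Moduli of all roots: 1.2814, 1.2814.
All moduli strictly greater than 1? Yes.
Verdict: Invertible.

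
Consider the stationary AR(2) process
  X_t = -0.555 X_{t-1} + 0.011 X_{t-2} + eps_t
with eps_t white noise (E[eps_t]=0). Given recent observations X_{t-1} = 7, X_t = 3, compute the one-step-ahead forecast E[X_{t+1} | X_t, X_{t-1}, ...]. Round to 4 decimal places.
E[X_{t+1} \mid \mathcal F_t] = -1.5880

For an AR(p) model X_t = c + sum_i phi_i X_{t-i} + eps_t, the
one-step-ahead conditional mean is
  E[X_{t+1} | X_t, ...] = c + sum_i phi_i X_{t+1-i}.
Substitute known values:
  E[X_{t+1} | ...] = (-0.555) * (3) + (0.011) * (7)
                   = -1.5880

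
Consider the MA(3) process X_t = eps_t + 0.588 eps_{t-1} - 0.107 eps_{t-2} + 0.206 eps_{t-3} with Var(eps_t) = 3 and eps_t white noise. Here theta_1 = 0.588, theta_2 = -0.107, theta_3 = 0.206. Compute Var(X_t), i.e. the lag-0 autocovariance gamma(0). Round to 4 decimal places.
\gamma(0) = 4.1989

For an MA(q) process X_t = eps_t + sum_i theta_i eps_{t-i} with
Var(eps_t) = sigma^2, the variance is
  gamma(0) = sigma^2 * (1 + sum_i theta_i^2).
  sum_i theta_i^2 = (0.588)^2 + (-0.107)^2 + (0.206)^2 = 0.345744 + 0.011449 + 0.042436 = 0.399629.
  gamma(0) = 3 * (1 + 0.399629) = 3 * 1.399629 = 4.198887, which rounds to 4.1989.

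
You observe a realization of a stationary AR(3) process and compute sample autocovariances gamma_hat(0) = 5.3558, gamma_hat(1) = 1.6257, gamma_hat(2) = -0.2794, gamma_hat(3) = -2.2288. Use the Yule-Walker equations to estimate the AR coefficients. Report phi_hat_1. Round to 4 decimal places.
\hat\phi_{1} = 0.2890

The Yule-Walker equations for an AR(p) process read, in matrix form,
  Gamma_p phi = r_p,   with   (Gamma_p)_{ij} = gamma(|i - j|),
                       (r_p)_i = gamma(i),   i,j = 1..p.
Substitute the sample gammas (Toeplitz matrix and right-hand side of size 3):
  Gamma_p = [[5.3558, 1.6257, -0.2794], [1.6257, 5.3558, 1.6257], [-0.2794, 1.6257, 5.3558]]
  r_p     = [1.6257, -0.2794, -2.2288]
Written out (R1..R3):
  (R1) 5.3558 phi_1 + 1.6257 phi_2 - 0.2794 phi_3 = 1.6257
  (R2) 1.6257 phi_1 + 5.3558 phi_2 + 1.6257 phi_3 = -0.2794
  (R3) -0.2794 phi_1 + 1.6257 phi_2 + 5.3558 phi_3 = -2.2288
Gaussian elimination:
  R2 <- R2 - (1.6257/5.3558) R1 = R2 - (0.30354) R1:  4.862335 phi_2 + 1.710509 phi_3 = -0.772865
  R3 <- R3 - (-0.2794/5.3558) R1 = R3 - (-0.052168) R1:  1.710509 phi_2 + 5.341224 phi_3 = -2.143991
  R3 <- R3 - (1.710509/4.862335) R2 = R3 - (0.351788) R2:  4.739488 phi_3 = -1.872107
Back-substitution:
  phi_hat_3 = -1.872107 / 4.739488 = -0.395002
  phi_hat_2 = (-0.772865 - (1.710509)(-0.395002)) / 4.862335 = -0.019993
  phi_hat_1 = (1.6257 - (1.6257)(-0.019993) - (-0.2794)(-0.395002)) / 5.3558 = 0.289002
So phi_hat = [0.2890, -0.0200, -0.3950].
Therefore phi_hat_1 = 0.2890.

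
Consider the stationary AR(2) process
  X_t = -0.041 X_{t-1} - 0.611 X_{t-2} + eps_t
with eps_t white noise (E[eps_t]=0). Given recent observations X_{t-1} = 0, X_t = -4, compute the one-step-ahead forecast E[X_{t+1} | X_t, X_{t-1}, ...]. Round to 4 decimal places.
E[X_{t+1} \mid \mathcal F_t] = 0.1640

For an AR(p) model X_t = c + sum_i phi_i X_{t-i} + eps_t, the
one-step-ahead conditional mean is
  E[X_{t+1} | X_t, ...] = c + sum_i phi_i X_{t+1-i}.
Substitute known values:
  E[X_{t+1} | ...] = (-0.041) * (-4) + (-0.611) * (0)
                   = 0.1640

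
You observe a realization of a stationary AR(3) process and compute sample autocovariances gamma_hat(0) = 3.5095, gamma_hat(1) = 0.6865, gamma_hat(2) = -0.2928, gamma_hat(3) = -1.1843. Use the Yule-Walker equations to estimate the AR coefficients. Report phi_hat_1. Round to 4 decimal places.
\hat\phi_{1} = 0.1810

The Yule-Walker equations for an AR(p) process read, in matrix form,
  Gamma_p phi = r_p,   with   (Gamma_p)_{ij} = gamma(|i - j|),
                       (r_p)_i = gamma(i),   i,j = 1..p.
Substitute the sample gammas (Toeplitz matrix and right-hand side of size 3):
  Gamma_p = [[3.5095, 0.6865, -0.2928], [0.6865, 3.5095, 0.6865], [-0.2928, 0.6865, 3.5095]]
  r_p     = [0.6865, -0.2928, -1.1843]
Written out (R1..R3):
  (R1) 3.5095 phi_1 + 0.6865 phi_2 - 0.2928 phi_3 = 0.6865
  (R2) 0.6865 phi_1 + 3.5095 phi_2 + 0.6865 phi_3 = -0.2928
  (R3) -0.2928 phi_1 + 0.6865 phi_2 + 3.5095 phi_3 = -1.1843
Gaussian elimination:
  R2 <- R2 - (0.6865/3.5095) R1 = R2 - (0.195612) R1:  3.375212 phi_2 + 0.743775 phi_3 = -0.427088
  R3 <- R3 - (-0.2928/3.5095) R1 = R3 - (-0.083431) R1:  0.743775 phi_2 + 3.485071 phi_3 = -1.127025
  R3 <- R3 - (0.743775/3.375212) R2 = R3 - (0.220364) R2:  3.32117 phi_3 = -1.03291
Back-substitution:
  phi_hat_3 = -1.03291 / 3.32117 = -0.311008
  phi_hat_2 = (-0.427088 - (0.743775)(-0.311008)) / 3.375212 = -0.058002
  phi_hat_1 = (0.6865 - (0.6865)(-0.058002) - (-0.2928)(-0.311008)) / 3.5095 = 0.18101
So phi_hat = [0.1810, -0.0580, -0.3110].
Therefore phi_hat_1 = 0.1810.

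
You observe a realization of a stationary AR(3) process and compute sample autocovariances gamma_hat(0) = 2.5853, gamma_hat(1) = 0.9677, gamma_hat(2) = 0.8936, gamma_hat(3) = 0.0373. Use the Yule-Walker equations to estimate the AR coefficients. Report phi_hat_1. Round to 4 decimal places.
\hat\phi_{1} = 0.3360

The Yule-Walker equations for an AR(p) process read, in matrix form,
  Gamma_p phi = r_p,   with   (Gamma_p)_{ij} = gamma(|i - j|),
                       (r_p)_i = gamma(i),   i,j = 1..p.
Substitute the sample gammas (Toeplitz matrix and right-hand side of size 3):
  Gamma_p = [[2.5853, 0.9677, 0.8936], [0.9677, 2.5853, 0.9677], [0.8936, 0.9677, 2.5853]]
  r_p     = [0.9677, 0.8936, 0.0373]
Written out (R1..R3):
  (R1) 2.5853 phi_1 + 0.9677 phi_2 + 0.8936 phi_3 = 0.9677
  (R2) 0.9677 phi_1 + 2.5853 phi_2 + 0.9677 phi_3 = 0.8936
  (R3) 0.8936 phi_1 + 0.9677 phi_2 + 2.5853 phi_3 = 0.0373
Gaussian elimination:
  R2 <- R2 - (0.9677/2.5853) R1 = R2 - (0.374309) R1:  2.223082 phi_2 + 0.633218 phi_3 = 0.531382
  R3 <- R3 - (0.8936/2.5853) R1 = R3 - (0.345647) R1:  0.633218 phi_2 + 2.27643 phi_3 = -0.297182
  R3 <- R3 - (0.633218/2.223082) R2 = R3 - (0.284838) R2:  2.096066 phi_3 = -0.44854
Back-substitution:
  phi_hat_3 = -0.44854 / 2.096066 = -0.213991
  phi_hat_2 = (0.531382 - (0.633218)(-0.213991)) / 2.223082 = 0.299982
  phi_hat_1 = (0.9677 - (0.9677)(0.299982) - (0.8936)(-0.213991)) / 2.5853 = 0.335988
So phi_hat = [0.3360, 0.3000, -0.2140].
Therefore phi_hat_1 = 0.3360.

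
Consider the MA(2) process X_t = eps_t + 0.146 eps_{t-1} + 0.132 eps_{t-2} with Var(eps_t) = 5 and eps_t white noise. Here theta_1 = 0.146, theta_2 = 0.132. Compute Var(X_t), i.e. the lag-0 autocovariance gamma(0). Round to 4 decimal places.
\gamma(0) = 5.1937

For an MA(q) process X_t = eps_t + sum_i theta_i eps_{t-i} with
Var(eps_t) = sigma^2, the variance is
  gamma(0) = sigma^2 * (1 + sum_i theta_i^2).
  sum_i theta_i^2 = (0.146)^2 + (0.132)^2 = 0.021316 + 0.017424 = 0.03874.
  gamma(0) = 5 * (1 + 0.03874) = 5 * 1.03874 = 5.1937.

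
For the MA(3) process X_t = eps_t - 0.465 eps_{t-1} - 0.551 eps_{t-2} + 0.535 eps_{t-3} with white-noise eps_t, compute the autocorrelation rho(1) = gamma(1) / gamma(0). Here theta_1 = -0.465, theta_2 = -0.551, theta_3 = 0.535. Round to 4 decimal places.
\rho(1) = -0.2788

For an MA(q) process with theta_0 = 1, the autocovariance is
  gamma(k) = sigma^2 * sum_{i=0..q-k} theta_i * theta_{i+k},
and rho(k) = gamma(k) / gamma(0). Sigma^2 cancels.
  numerator   = (1)*(-0.465) + (-0.465)*(-0.551) + (-0.551)*(0.535) = -0.50357.
  denominator = (1)^2 + (-0.465)^2 + (-0.551)^2 + (0.535)^2 = 1.806051.
  rho(1) = -0.50357 / 1.806051 = -0.2788.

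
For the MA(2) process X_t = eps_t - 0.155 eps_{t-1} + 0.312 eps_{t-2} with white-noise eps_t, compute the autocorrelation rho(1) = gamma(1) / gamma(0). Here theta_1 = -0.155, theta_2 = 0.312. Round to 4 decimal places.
\rho(1) = -0.1813

For an MA(q) process with theta_0 = 1, the autocovariance is
  gamma(k) = sigma^2 * sum_{i=0..q-k} theta_i * theta_{i+k},
and rho(k) = gamma(k) / gamma(0). Sigma^2 cancels.
  numerator   = (1)*(-0.155) + (-0.155)*(0.312) = -0.20336.
  denominator = (1)^2 + (-0.155)^2 + (0.312)^2 = 1.121369.
  rho(1) = -0.20336 / 1.121369 = -0.1813.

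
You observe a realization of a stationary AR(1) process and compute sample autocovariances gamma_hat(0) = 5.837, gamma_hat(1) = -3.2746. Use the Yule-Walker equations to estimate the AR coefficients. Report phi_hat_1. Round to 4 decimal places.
\hat\phi_{1} = -0.5610

The Yule-Walker equations for an AR(p) process read, in matrix form,
  Gamma_p phi = r_p,   with   (Gamma_p)_{ij} = gamma(|i - j|),
                       (r_p)_i = gamma(i),   i,j = 1..p.
Substitute the sample gammas (Toeplitz matrix and right-hand side of size 1):
  Gamma_p = [[5.837]]
  r_p     = [-3.2746]
With p = 1 this is the single equation gamma(0) phi_1 = gamma(1):
  phi_hat_1 = gamma(1) / gamma(0) = -3.2746 / 5.837 = -0.5610.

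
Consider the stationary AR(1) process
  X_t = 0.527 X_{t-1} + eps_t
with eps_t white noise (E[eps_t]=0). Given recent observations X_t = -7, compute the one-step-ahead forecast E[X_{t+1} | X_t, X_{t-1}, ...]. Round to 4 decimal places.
E[X_{t+1} \mid \mathcal F_t] = -3.6890

For an AR(p) model X_t = c + sum_i phi_i X_{t-i} + eps_t, the
one-step-ahead conditional mean is
  E[X_{t+1} | X_t, ...] = c + sum_i phi_i X_{t+1-i}.
Substitute known values:
  E[X_{t+1} | ...] = (0.527) * (-7)
                   = -3.6890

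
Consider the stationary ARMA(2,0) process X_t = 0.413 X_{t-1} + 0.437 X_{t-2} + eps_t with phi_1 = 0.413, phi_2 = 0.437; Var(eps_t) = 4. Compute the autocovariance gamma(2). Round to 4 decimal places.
\gamma(2) = 7.9210

Multiply the model equation by X_{t-k} and take expectations. With theta_0 = psi_0 = 1 and psi_j the MA(infinity) weights, this gives
  gamma(k) - sum_i phi_i gamma(k-i) = c_k,
  c_k = sigma^2 * sum_{j=k..q} theta_j psi_{j-k}   (c_k = 0 for k > q),
using gamma(-m) = gamma(m).
Pure AR (q = 0): c_0 = sigma^2 = 4, c_k = 0 for k >= 1.
Equations for k = 0, 1, 2 (AR order 2, c_2 = 0):
  (E0) gamma(0) = phi_1 gamma(1) + phi_2 gamma(2) + c_0
  (E1) gamma(1) = phi_1 gamma(0) + phi_2 gamma(1) + c_1
  (E2) gamma(2) = phi_1 gamma(1) + phi_2 gamma(0)
From (E1): gamma(1) = A gamma(0) + B with
  A = phi_1 / (1 - phi_2) = 0.413 / 0.563 = 0.73357,   B = c_1 / (1 - phi_2) = 0 / 0.563 = 0.
Insert (E2) into (E0): gamma(0) (1 - phi_2^2) = phi_1 (1 + phi_2) gamma(1) + c_0.
  phi_1 (1 + phi_2) = (0.413)(1.437) = 0.593481,   1 - phi_2^2 = 0.809031.
Replace gamma(1) by A gamma(0) + B and collect gamma(0):
  gamma(0) [0.809031 - (0.593481)(0.73357)] = c_0 = 4
  gamma(0) * 0.373671 = 4
  gamma(0) = 4 / 0.373671 = 10.704602.
  gamma(1) = A gamma(0) = (0.73357)(10.704602) = 7.852577.
  gamma(2) = phi_1 gamma(1) + phi_2 gamma(0) = (0.413)(7.852577) + (0.437)(10.704602) = 7.921026.
Therefore gamma(2) = 7.9210 (to 4 decimal places).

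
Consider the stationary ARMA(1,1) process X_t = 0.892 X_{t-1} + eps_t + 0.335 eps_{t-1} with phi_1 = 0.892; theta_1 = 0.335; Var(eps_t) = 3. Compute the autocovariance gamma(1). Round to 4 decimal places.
\gamma(1) = 23.3975

Multiply the model equation by X_{t-k} and take expectations. With theta_0 = psi_0 = 1 and psi_j the MA(infinity) weights, this gives
  gamma(k) - sum_i phi_i gamma(k-i) = c_k,
  c_k = sigma^2 * sum_{j=k..q} theta_j psi_{j-k}   (c_k = 0 for k > q),
using gamma(-m) = gamma(m).
psi-weights needed (psi_j = theta_j + sum_i phi_i psi_{j-i}):
  psi_1 = theta_1 + phi_1 = 0.335 + (0.892) = 1.227
Right-hand sides:
  c_0 = sigma^2 (1 + theta_1 psi_1) = 3 * (1 + (0.335)(1.227)) = 3 * 1.411045 = 4.233135
  c_1 = sigma^2 theta_1 = 3 * (0.335) = 1.005
  c_2 = 0
Equations for k = 0 and k = 1 (AR order 1):
  gamma(0) = phi_1 gamma(1) + c_0
  gamma(1) = phi_1 gamma(0) + c_1
Substituting the second into the first: gamma(0) (1 - phi_1^2) = c_0 + phi_1 c_1, so
  gamma(0) = (c_0 + phi_1 c_1) / (1 - phi_1^2) = (4.233135 + (0.892)(1.005)) / (1 - (0.892)^2) = 5.129595 / 0.204336 = 25.103726.
  gamma(1) = phi_1 gamma(0) + c_1 = (0.892)(25.103726) + (1.005) = 23.397524.
Therefore gamma(1) = 23.3975 (to 4 decimal places).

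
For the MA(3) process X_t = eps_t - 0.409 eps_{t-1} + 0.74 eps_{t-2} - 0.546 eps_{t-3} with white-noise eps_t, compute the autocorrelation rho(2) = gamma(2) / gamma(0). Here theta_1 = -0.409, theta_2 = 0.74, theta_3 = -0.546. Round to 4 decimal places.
\rho(2) = 0.4785

For an MA(q) process with theta_0 = 1, the autocovariance is
  gamma(k) = sigma^2 * sum_{i=0..q-k} theta_i * theta_{i+k},
and rho(k) = gamma(k) / gamma(0). Sigma^2 cancels.
  numerator   = (1)*(0.74) + (-0.409)*(-0.546) = 0.963314.
  denominator = (1)^2 + (-0.409)^2 + (0.74)^2 + (-0.546)^2 = 2.012997.
  rho(2) = 0.963314 / 2.012997 = 0.4785.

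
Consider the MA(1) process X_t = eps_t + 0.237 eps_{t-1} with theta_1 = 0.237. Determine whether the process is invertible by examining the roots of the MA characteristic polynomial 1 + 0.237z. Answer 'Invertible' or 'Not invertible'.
\text{Invertible}

The MA(q) characteristic polynomial is P(z) = 1 + 0.237z.
Invertibility requires all roots to lie outside the unit circle, i.e. |z| > 1 for every root.
This is linear in z: 1 + (0.237) z = 0  =>  z = -1/(0.237) = -4.219409,  |z| = 4.219409.
Moduli of all roots: 4.2194.
All moduli strictly greater than 1? Yes.
Verdict: Invertible.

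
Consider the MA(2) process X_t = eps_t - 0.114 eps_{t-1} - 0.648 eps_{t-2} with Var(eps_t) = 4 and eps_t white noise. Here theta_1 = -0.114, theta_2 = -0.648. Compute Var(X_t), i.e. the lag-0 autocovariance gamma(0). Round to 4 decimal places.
\gamma(0) = 5.7316

For an MA(q) process X_t = eps_t + sum_i theta_i eps_{t-i} with
Var(eps_t) = sigma^2, the variance is
  gamma(0) = sigma^2 * (1 + sum_i theta_i^2).
  sum_i theta_i^2 = (-0.114)^2 + (-0.648)^2 = 0.012996 + 0.419904 = 0.4329.
  gamma(0) = 4 * (1 + 0.4329) = 4 * 1.4329 = 5.7316.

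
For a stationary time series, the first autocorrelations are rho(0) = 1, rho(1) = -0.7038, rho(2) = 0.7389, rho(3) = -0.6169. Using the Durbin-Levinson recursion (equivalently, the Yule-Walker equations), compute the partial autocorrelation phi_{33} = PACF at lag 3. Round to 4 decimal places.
\phi_{33} = -0.0211

The PACF at lag k is phi_{kk}, the last component of the solution
to the Yule-Walker system G_k phi = r_k where
  (G_k)_{ij} = rho(|i - j|), (r_k)_i = rho(i), i,j = 1..k.
Equivalently, Durbin-Levinson gives phi_{kk} iteratively:
  phi_{11} = rho(1)
  phi_{kk} = [rho(k) - sum_{j=1..k-1} phi_{k-1,j} rho(k-j)]
            / [1 - sum_{j=1..k-1} phi_{k-1,j} rho(j)],
  phi_{k,j} = phi_{k-1,j} - phi_{kk} phi_{k-1,k-j},  j = 1..k-1.
Step k = 1:
  phi_11 = rho(1) = -0.7038.
Step k = 2:
  phi_22 = [rho(2) - phi_11 rho(1)] / [1 - phi_11 rho(1)] = [0.7389 - (-0.7038)(-0.7038)] / [1 - (-0.7038)(-0.7038)]
         = 0.24356556 / 0.50466556 = 0.482628.
  Update: phi_21 = phi_11 - phi_22 phi_11 = -0.7038 - (0.482628)(-0.7038) = -0.364127.
Step k = 3:
  phi_33 = [rho(3) - phi_21 rho(2) - phi_22 rho(1)] / [1 - phi_21 rho(1) - phi_22 rho(2)]
    numerator   = -0.6169 - (-0.364127)(0.7389) - (0.482628)(-0.7038) = -0.00817347
    denominator = 1 - (-0.364127)(-0.7038) - (0.482628)(0.7389) = 0.38711408
  phi_33 = -0.00817347 / 0.38711408 = -0.0211.
Therefore phi_{33} = -0.0211.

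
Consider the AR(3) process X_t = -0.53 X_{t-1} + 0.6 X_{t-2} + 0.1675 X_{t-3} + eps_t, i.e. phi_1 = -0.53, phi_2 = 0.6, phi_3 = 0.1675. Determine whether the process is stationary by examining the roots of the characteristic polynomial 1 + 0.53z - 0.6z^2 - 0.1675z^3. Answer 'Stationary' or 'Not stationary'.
\text{Stationary}

The AR(p) characteristic polynomial is P(z) = 1 + 0.53z - 0.6z^2 - 0.1675z^3.
Stationarity requires all roots to lie outside the unit circle, i.e. |z| > 1 for every root.
Degree 3: look for a simple real root z0 first, then factor out (1 - z/z0) and solve the remaining quadratic.
Testing z0 = -4: P(-4) = 1 + (0.53)(-4) + (-0.6)(-4)^2 + (-0.1675)(-4)^3
  = 1 + (-2.12) + (-9.6) + (10.72) = 0.  So z_0 = -4 is a root, |z_0| = 4.
Divide out the factor (1 + 0.25 z) = (1 - z/z0) (since 1/z0 = -0.25):
  P(z) = (1 + 0.25 z)(1 + (0.28) z + (-0.67) z^2)
  [check: z-coef 0.28 - (-0.25) = 0.53; z^2-coef -0.67 - (-0.25)(0.28) = -0.6; z^3-coef -(-0.25)(-0.67) = -0.1675.]
Remaining roots from the quadratic factor 1 + (0.28) z + (-0.67) z^2:
  Set 1 + (0.28) z + (-0.67) z^2 = 0, i.e. a z^2 + b z + c = 0 with a = -0.67, b = 0.28, c = 1.
  Discriminant D = b^2 - 4ac = (0.28)^2 - 4*(-0.67)*1 = 0.0784 - (-2.68) = 2.7584.
  D >= 0, so the roots are real: z = (-b +/- sqrt(D)) / (2a) = (-0.28 +/- 1.660843) / (-1.34).
    z_1 = (-0.28 + 1.660843) / (-1.34) = -1.0305,   |z_1| = 1.0305.
    z_2 = (-0.28 - 1.660843) / (-1.34) = 1.4484,   |z_2| = 1.4484.
Moduli of all roots: 4.0000, 1.0305, 1.4484.
All moduli strictly greater than 1? Yes.
Verdict: Stationary.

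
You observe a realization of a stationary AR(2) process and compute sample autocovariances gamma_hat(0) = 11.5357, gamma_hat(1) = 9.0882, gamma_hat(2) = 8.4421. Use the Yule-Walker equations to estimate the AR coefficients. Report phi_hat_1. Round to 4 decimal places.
\hat\phi_{1} = 0.5570

The Yule-Walker equations for an AR(p) process read, in matrix form,
  Gamma_p phi = r_p,   with   (Gamma_p)_{ij} = gamma(|i - j|),
                       (r_p)_i = gamma(i),   i,j = 1..p.
Substitute the sample gammas (Toeplitz matrix and right-hand side of size 2):
  Gamma_p = [[11.5357, 9.0882], [9.0882, 11.5357]]
  r_p     = [9.0882, 8.4421]
Written out:
  11.5357 phi_1 + 9.0882 phi_2 = 9.0882
  9.0882 phi_1 + 11.5357 phi_2 = 8.4421
Solve by Cramer's rule:
  det = gamma(0)^2 - gamma(1)^2 = (11.5357)^2 - (9.0882)^2 = 133.07237449 - 82.59537924 = 50.47699525
  phi_hat_1 = [gamma(1) gamma(0) - gamma(1) gamma(2)] / det = [(9.0882)(11.5357) - (9.0882)(8.4421)] / 50.47699525 = 28.11525552 / 50.47699525 = 0.557
  phi_hat_2 = [gamma(0) gamma(2) - gamma(1)^2] / det = [(11.5357)(8.4421) - (9.0882)^2] / 50.47699525 = 14.79015373 / 50.47699525 = 0.293
So phi_hat = [0.5570, 0.2930].
Therefore phi_hat_1 = 0.5570.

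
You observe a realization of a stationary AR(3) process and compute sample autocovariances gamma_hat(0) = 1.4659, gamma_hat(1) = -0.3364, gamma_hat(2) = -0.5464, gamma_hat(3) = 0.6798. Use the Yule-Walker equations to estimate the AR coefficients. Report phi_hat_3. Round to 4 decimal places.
\hat\phi_{3} = 0.3130

The Yule-Walker equations for an AR(p) process read, in matrix form,
  Gamma_p phi = r_p,   with   (Gamma_p)_{ij} = gamma(|i - j|),
                       (r_p)_i = gamma(i),   i,j = 1..p.
Substitute the sample gammas (Toeplitz matrix and right-hand side of size 3):
  Gamma_p = [[1.4659, -0.3364, -0.5464], [-0.3364, 1.4659, -0.3364], [-0.5464, -0.3364, 1.4659]]
  r_p     = [-0.3364, -0.5464, 0.6798]
Written out (R1..R3):
  (R1) 1.4659 phi_1 - 0.3364 phi_2 - 0.5464 phi_3 = -0.3364
  (R2) -0.3364 phi_1 + 1.4659 phi_2 - 0.3364 phi_3 = -0.5464
  (R3) -0.5464 phi_1 - 0.3364 phi_2 + 1.4659 phi_3 = 0.6798
Gaussian elimination:
  R2 <- R2 - (-0.3364/1.4659) R1 = R2 - (-0.229484) R1:  1.388702 phi_2 - 0.46179 phi_3 = -0.623598
  R3 <- R3 - (-0.5464/1.4659) R1 = R3 - (-0.37274) R1:  -0.46179 phi_2 + 1.262235 phi_3 = 0.55441
  R3 <- R3 - (-0.46179/1.388702) R2 = R3 - (-0.332533) R2:  1.108674 phi_3 = 0.347043
Back-substitution:
  phi_hat_3 = 0.347043 / 1.108674 = 0.313025
  phi_hat_2 = (-0.623598 - (-0.46179)(0.313025)) / 1.388702 = -0.34496
  phi_hat_1 = (-0.3364 - (-0.3364)(-0.34496) - (-0.5464)(0.313025)) / 1.4659 = -0.191969
So phi_hat = [-0.1920, -0.3450, 0.3130].
Therefore phi_hat_3 = 0.3130.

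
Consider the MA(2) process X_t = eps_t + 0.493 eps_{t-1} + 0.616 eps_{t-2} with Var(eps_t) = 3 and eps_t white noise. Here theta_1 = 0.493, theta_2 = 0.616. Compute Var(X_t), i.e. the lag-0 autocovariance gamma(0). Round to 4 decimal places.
\gamma(0) = 4.8675

For an MA(q) process X_t = eps_t + sum_i theta_i eps_{t-i} with
Var(eps_t) = sigma^2, the variance is
  gamma(0) = sigma^2 * (1 + sum_i theta_i^2).
  sum_i theta_i^2 = (0.493)^2 + (0.616)^2 = 0.243049 + 0.379456 = 0.622505.
  gamma(0) = 3 * (1 + 0.622505) = 3 * 1.622505 = 4.867515, which rounds to 4.8675.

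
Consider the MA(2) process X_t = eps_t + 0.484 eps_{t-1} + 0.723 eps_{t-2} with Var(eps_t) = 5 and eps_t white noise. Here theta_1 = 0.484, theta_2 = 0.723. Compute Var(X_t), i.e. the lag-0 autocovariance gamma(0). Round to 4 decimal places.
\gamma(0) = 8.7849

For an MA(q) process X_t = eps_t + sum_i theta_i eps_{t-i} with
Var(eps_t) = sigma^2, the variance is
  gamma(0) = sigma^2 * (1 + sum_i theta_i^2).
  sum_i theta_i^2 = (0.484)^2 + (0.723)^2 = 0.234256 + 0.522729 = 0.756985.
  gamma(0) = 5 * (1 + 0.756985) = 5 * 1.756985 = 8.784925, which rounds to 8.7849.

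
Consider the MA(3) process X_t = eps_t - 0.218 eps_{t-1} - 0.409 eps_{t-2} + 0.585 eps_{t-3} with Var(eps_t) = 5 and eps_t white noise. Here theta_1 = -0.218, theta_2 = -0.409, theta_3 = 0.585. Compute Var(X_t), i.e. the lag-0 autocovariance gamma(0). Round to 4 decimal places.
\gamma(0) = 7.7852

For an MA(q) process X_t = eps_t + sum_i theta_i eps_{t-i} with
Var(eps_t) = sigma^2, the variance is
  gamma(0) = sigma^2 * (1 + sum_i theta_i^2).
  sum_i theta_i^2 = (-0.218)^2 + (-0.409)^2 + (0.585)^2 = 0.047524 + 0.167281 + 0.342225 = 0.55703.
  gamma(0) = 5 * (1 + 0.55703) = 5 * 1.55703 = 7.78515, which rounds to 7.7852.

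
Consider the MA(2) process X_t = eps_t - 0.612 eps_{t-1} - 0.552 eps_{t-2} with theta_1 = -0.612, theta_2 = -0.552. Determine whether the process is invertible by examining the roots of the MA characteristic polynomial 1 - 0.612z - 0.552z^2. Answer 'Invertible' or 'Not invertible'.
\text{Not invertible}

The MA(q) characteristic polynomial is P(z) = 1 - 0.612z - 0.552z^2.
Invertibility requires all roots to lie outside the unit circle, i.e. |z| > 1 for every root.
Set 1 + (-0.612) z + (-0.552) z^2 = 0, i.e. a z^2 + b z + c = 0 with a = -0.552, b = -0.612, c = 1.
Discriminant D = b^2 - 4ac = (-0.612)^2 - 4*(-0.552)*1 = 0.374544 - (-2.208) = 2.582544.
D >= 0, so the roots are real: z = (-b +/- sqrt(D)) / (2a) = (0.612 +/- 1.60703) / (-1.104).
  z_1 = (0.612 + 1.60703) / (-1.104) = -2.01,   |z_1| = 2.01.
  z_2 = (0.612 - 1.60703) / (-1.104) = 0.9013,   |z_2| = 0.9013.
Moduli of all roots: 2.0100, 0.9013.
All moduli strictly greater than 1? No.
Verdict: Not invertible.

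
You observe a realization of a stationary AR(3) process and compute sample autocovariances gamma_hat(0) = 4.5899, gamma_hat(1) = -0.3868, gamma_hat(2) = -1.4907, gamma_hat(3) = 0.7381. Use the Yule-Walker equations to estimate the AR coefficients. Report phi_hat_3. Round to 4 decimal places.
\hat\phi_{3} = 0.1090

The Yule-Walker equations for an AR(p) process read, in matrix form,
  Gamma_p phi = r_p,   with   (Gamma_p)_{ij} = gamma(|i - j|),
                       (r_p)_i = gamma(i),   i,j = 1..p.
Substitute the sample gammas (Toeplitz matrix and right-hand side of size 3):
  Gamma_p = [[4.5899, -0.3868, -1.4907], [-0.3868, 4.5899, -0.3868], [-1.4907, -0.3868, 4.5899]]
  r_p     = [-0.3868, -1.4907, 0.7381]
Written out (R1..R3):
  (R1) 4.5899 phi_1 - 0.3868 phi_2 - 1.4907 phi_3 = -0.3868
  (R2) -0.3868 phi_1 + 4.5899 phi_2 - 0.3868 phi_3 = -1.4907
  (R3) -1.4907 phi_1 - 0.3868 phi_2 + 4.5899 phi_3 = 0.7381
Gaussian elimination:
  R2 <- R2 - (-0.3868/4.5899) R1 = R2 - (-0.084272) R1:  4.557304 phi_2 - 0.512424 phi_3 = -1.523296
  R3 <- R3 - (-1.4907/4.5899) R1 = R3 - (-0.324778) R1:  -0.512424 phi_2 + 4.105753 phi_3 = 0.612476
  R3 <- R3 - (-0.512424/4.557304) R2 = R3 - (-0.11244) R2:  4.048136 phi_3 = 0.441196
Back-substitution:
  phi_hat_3 = 0.441196 / 4.048136 = 0.108987
  phi_hat_2 = (-1.523296 - (-0.512424)(0.108987)) / 4.557304 = -0.321999
  phi_hat_1 = (-0.3868 - (-0.3868)(-0.321999) - (-1.4907)(0.108987)) / 4.5899 = -0.076011
So phi_hat = [-0.0760, -0.3220, 0.1090].
Therefore phi_hat_3 = 0.1090.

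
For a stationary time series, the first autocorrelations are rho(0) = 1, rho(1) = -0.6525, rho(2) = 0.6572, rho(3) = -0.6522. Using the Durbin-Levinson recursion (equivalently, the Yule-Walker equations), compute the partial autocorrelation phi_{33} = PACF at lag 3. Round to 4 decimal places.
\phi_{33} = -0.2770

The PACF at lag k is phi_{kk}, the last component of the solution
to the Yule-Walker system G_k phi = r_k where
  (G_k)_{ij} = rho(|i - j|), (r_k)_i = rho(i), i,j = 1..k.
Equivalently, Durbin-Levinson gives phi_{kk} iteratively:
  phi_{11} = rho(1)
  phi_{kk} = [rho(k) - sum_{j=1..k-1} phi_{k-1,j} rho(k-j)]
            / [1 - sum_{j=1..k-1} phi_{k-1,j} rho(j)],
  phi_{k,j} = phi_{k-1,j} - phi_{kk} phi_{k-1,k-j},  j = 1..k-1.
Step k = 1:
  phi_11 = rho(1) = -0.6525.
Step k = 2:
  phi_22 = [rho(2) - phi_11 rho(1)] / [1 - phi_11 rho(1)] = [0.6572 - (-0.6525)(-0.6525)] / [1 - (-0.6525)(-0.6525)]
         = 0.23144375 / 0.57424375 = 0.403041.
  Update: phi_21 = phi_11 - phi_22 phi_11 = -0.6525 - (0.403041)(-0.6525) = -0.389516.
Step k = 3:
  phi_33 = [rho(3) - phi_21 rho(2) - phi_22 rho(1)] / [1 - phi_21 rho(1) - phi_22 rho(2)]
    numerator   = -0.6522 - (-0.389516)(0.6572) - (0.403041)(-0.6525) = -0.13322601
    denominator = 1 - (-0.389516)(-0.6525) - (0.403041)(0.6572) = 0.48096244
  phi_33 = -0.13322601 / 0.48096244 = -0.277.
Therefore phi_{33} = -0.2770.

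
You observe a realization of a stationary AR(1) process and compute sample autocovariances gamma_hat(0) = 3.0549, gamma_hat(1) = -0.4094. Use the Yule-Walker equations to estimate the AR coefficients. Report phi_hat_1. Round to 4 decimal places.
\hat\phi_{1} = -0.1340

The Yule-Walker equations for an AR(p) process read, in matrix form,
  Gamma_p phi = r_p,   with   (Gamma_p)_{ij} = gamma(|i - j|),
                       (r_p)_i = gamma(i),   i,j = 1..p.
Substitute the sample gammas (Toeplitz matrix and right-hand side of size 1):
  Gamma_p = [[3.0549]]
  r_p     = [-0.4094]
With p = 1 this is the single equation gamma(0) phi_1 = gamma(1):
  phi_hat_1 = gamma(1) / gamma(0) = -0.4094 / 3.0549 = -0.1340.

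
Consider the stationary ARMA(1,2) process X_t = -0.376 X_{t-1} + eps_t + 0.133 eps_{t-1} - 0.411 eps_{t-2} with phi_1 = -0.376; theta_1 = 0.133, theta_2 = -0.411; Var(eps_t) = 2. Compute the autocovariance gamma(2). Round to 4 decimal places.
\gamma(2) = -0.6640

Multiply the model equation by X_{t-k} and take expectations. With theta_0 = psi_0 = 1 and psi_j the MA(infinity) weights, this gives
  gamma(k) - sum_i phi_i gamma(k-i) = c_k,
  c_k = sigma^2 * sum_{j=k..q} theta_j psi_{j-k}   (c_k = 0 for k > q),
using gamma(-m) = gamma(m).
psi-weights needed (psi_j = theta_j + sum_i phi_i psi_{j-i}):
  psi_1 = theta_1 + phi_1 = 0.133 + (-0.376) = -0.243
  psi_2 = theta_2 + phi_1 psi_1 = -0.411 + (-0.376)(-0.243) = -0.319632
Right-hand sides:
  c_0 = sigma^2 (1 + theta_1 psi_1 + theta_2 psi_2) = 2 * (1 + (0.133)(-0.243) + (-0.411)(-0.319632)) = 2 * 1.09905 = 2.1981
  c_1 = sigma^2 (theta_1 + theta_2 psi_1) = 2 * (0.133 + (-0.411)(-0.243)) = 0.465746
  c_2 = sigma^2 theta_2 = 2 * (-0.411) = -0.822
Equations for k = 0 and k = 1 (AR order 1):
  gamma(0) = phi_1 gamma(1) + c_0
  gamma(1) = phi_1 gamma(0) + c_1
Substituting the second into the first: gamma(0) (1 - phi_1^2) = c_0 + phi_1 c_1, so
  gamma(0) = (c_0 + phi_1 c_1) / (1 - phi_1^2) = (2.1981 + (-0.376)(0.465746)) / (1 - (-0.376)^2) = 2.022979 / 0.858624 = 2.356071.
  gamma(1) = phi_1 gamma(0) + c_1 = (-0.376)(2.356071) + (0.465746) = -0.420137.
For k = 2: gamma(2) = phi_1 gamma(1) + c_2
  = (-0.376)(-0.420137) + (-0.822) = -0.664029.
Therefore gamma(2) = -0.6640 (to 4 decimal places).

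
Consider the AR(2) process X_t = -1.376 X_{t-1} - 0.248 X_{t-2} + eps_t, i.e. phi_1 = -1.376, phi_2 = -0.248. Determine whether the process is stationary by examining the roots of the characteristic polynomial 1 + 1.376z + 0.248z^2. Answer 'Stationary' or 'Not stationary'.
\text{Not stationary}

The AR(p) characteristic polynomial is P(z) = 1 + 1.376z + 0.248z^2.
Stationarity requires all roots to lie outside the unit circle, i.e. |z| > 1 for every root.
Set 1 + (1.376) z + (0.248) z^2 = 0, i.e. a z^2 + b z + c = 0 with a = 0.248, b = 1.376, c = 1.
Discriminant D = b^2 - 4ac = (1.376)^2 - 4*(0.248)*1 = 1.893376 - (0.992) = 0.901376.
D >= 0, so the roots are real: z = (-b +/- sqrt(D)) / (2a) = (-1.376 +/- 0.949408) / (0.496).
  z_1 = (-1.376 + 0.949408) / (0.496) = -0.8601,   |z_1| = 0.8601.
  z_2 = (-1.376 - 0.949408) / (0.496) = -4.6883,   |z_2| = 4.6883.
Moduli of all roots: 0.8601, 4.6883.
All moduli strictly greater than 1? No.
Verdict: Not stationary.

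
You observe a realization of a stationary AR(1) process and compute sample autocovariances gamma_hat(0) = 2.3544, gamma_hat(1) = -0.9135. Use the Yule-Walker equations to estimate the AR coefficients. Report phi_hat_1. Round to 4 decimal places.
\hat\phi_{1} = -0.3880

The Yule-Walker equations for an AR(p) process read, in matrix form,
  Gamma_p phi = r_p,   with   (Gamma_p)_{ij} = gamma(|i - j|),
                       (r_p)_i = gamma(i),   i,j = 1..p.
Substitute the sample gammas (Toeplitz matrix and right-hand side of size 1):
  Gamma_p = [[2.3544]]
  r_p     = [-0.9135]
With p = 1 this is the single equation gamma(0) phi_1 = gamma(1):
  phi_hat_1 = gamma(1) / gamma(0) = -0.9135 / 2.3544 = -0.3880.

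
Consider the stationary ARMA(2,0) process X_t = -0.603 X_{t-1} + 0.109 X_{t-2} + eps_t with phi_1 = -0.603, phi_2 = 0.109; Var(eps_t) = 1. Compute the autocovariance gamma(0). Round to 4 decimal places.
\gamma(0) = 1.8673

Multiply the model equation by X_{t-k} and take expectations. With theta_0 = psi_0 = 1 and psi_j the MA(infinity) weights, this gives
  gamma(k) - sum_i phi_i gamma(k-i) = c_k,
  c_k = sigma^2 * sum_{j=k..q} theta_j psi_{j-k}   (c_k = 0 for k > q),
using gamma(-m) = gamma(m).
Pure AR (q = 0): c_0 = sigma^2 = 1, c_k = 0 for k >= 1.
Equations for k = 0, 1, 2 (AR order 2, c_2 = 0):
  (E0) gamma(0) = phi_1 gamma(1) + phi_2 gamma(2) + c_0
  (E1) gamma(1) = phi_1 gamma(0) + phi_2 gamma(1) + c_1
  (E2) gamma(2) = phi_1 gamma(1) + phi_2 gamma(0)
From (E1): gamma(1) = A gamma(0) + B with
  A = phi_1 / (1 - phi_2) = -0.603 / 0.891 = -0.676768,   B = c_1 / (1 - phi_2) = 0 / 0.891 = 0.
Insert (E2) into (E0): gamma(0) (1 - phi_2^2) = phi_1 (1 + phi_2) gamma(1) + c_0.
  phi_1 (1 + phi_2) = (-0.603)(1.109) = -0.668727,   1 - phi_2^2 = 0.988119.
Replace gamma(1) by A gamma(0) + B and collect gamma(0):
  gamma(0) [0.988119 - (-0.668727)(-0.676768)] = c_0 = 1
  gamma(0) * 0.535546 = 1
  gamma(0) = 1 / 0.535546 = 1.867253.
Therefore gamma(0) = 1.8673 (to 4 decimal places).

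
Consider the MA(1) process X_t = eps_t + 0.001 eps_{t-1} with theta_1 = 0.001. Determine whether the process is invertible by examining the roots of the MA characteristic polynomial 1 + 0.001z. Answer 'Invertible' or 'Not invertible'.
\text{Invertible}

The MA(q) characteristic polynomial is P(z) = 1 + 0.001z.
Invertibility requires all roots to lie outside the unit circle, i.e. |z| > 1 for every root.
This is linear in z: 1 + (0.001) z = 0  =>  z = -1/(0.001) = -1000,  |z| = 1000.
Moduli of all roots: 1000.0000.
All moduli strictly greater than 1? Yes.
Verdict: Invertible.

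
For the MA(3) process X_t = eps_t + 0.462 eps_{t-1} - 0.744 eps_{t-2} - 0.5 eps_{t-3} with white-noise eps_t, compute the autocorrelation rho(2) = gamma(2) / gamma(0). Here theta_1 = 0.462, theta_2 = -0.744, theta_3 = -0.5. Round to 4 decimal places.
\rho(2) = -0.4834

For an MA(q) process with theta_0 = 1, the autocovariance is
  gamma(k) = sigma^2 * sum_{i=0..q-k} theta_i * theta_{i+k},
and rho(k) = gamma(k) / gamma(0). Sigma^2 cancels.
  numerator   = (1)*(-0.744) + (0.462)*(-0.5) = -0.975.
  denominator = (1)^2 + (0.462)^2 + (-0.744)^2 + (-0.5)^2 = 2.01698.
  rho(2) = -0.975 / 2.01698 = -0.4834.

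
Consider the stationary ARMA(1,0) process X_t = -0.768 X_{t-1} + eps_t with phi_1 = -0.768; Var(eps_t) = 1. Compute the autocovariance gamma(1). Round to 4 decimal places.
\gamma(1) = -1.8724

Multiply the model equation by X_{t-k} and take expectations. With theta_0 = psi_0 = 1 and psi_j the MA(infinity) weights, this gives
  gamma(k) - sum_i phi_i gamma(k-i) = c_k,
  c_k = sigma^2 * sum_{j=k..q} theta_j psi_{j-k}   (c_k = 0 for k > q),
using gamma(-m) = gamma(m).
Pure AR (q = 0): c_0 = sigma^2 = 1, c_k = 0 for k >= 1.
Equations for k = 0 and k = 1 (AR order 1):
  gamma(0) = phi_1 gamma(1) + c_0
  gamma(1) = phi_1 gamma(0) + c_1
Substituting the second into the first: gamma(0) (1 - phi_1^2) = c_0 + phi_1 c_1, so
  gamma(0) = c_0 / (1 - phi_1^2) = 1 / (1 - (-0.768)^2) = 1 / 0.410176 = 2.437978.
  gamma(1) = phi_1 gamma(0) = (-0.768)(2.437978) = -1.872367.
Therefore gamma(1) = -1.8724 (to 4 decimal places).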